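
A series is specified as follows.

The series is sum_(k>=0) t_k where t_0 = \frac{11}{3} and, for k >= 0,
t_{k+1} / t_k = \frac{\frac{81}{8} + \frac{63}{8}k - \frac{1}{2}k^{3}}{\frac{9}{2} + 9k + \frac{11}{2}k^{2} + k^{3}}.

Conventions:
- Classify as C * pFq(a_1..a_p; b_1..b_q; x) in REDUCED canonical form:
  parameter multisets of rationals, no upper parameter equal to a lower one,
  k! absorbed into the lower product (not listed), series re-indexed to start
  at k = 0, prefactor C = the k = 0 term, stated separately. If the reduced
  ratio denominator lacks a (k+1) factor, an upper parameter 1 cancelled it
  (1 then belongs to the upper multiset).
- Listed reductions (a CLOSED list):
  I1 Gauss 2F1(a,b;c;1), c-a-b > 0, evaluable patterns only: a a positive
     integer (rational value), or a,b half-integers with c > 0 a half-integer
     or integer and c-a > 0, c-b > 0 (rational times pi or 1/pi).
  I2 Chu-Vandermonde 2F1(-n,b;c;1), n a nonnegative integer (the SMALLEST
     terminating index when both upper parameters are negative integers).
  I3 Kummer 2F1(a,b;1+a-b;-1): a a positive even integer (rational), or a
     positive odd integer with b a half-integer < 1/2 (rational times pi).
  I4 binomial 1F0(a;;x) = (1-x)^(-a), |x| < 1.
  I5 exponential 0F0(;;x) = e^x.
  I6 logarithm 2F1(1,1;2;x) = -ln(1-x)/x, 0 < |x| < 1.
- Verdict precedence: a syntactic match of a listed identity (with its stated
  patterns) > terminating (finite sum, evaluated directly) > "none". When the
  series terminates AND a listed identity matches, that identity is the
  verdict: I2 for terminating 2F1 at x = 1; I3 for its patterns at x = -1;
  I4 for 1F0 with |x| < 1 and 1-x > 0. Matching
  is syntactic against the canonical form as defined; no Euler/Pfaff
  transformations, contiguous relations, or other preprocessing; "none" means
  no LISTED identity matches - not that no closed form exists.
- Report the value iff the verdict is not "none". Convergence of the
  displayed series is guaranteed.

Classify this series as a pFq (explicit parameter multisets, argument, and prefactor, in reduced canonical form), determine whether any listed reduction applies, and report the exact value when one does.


Prefactor \frac{11}{3}, argument -\frac{1}{2}: 1F0 with upper {-\frac{9}{2}} over lower {-}. Verdict (x = -\frac{1}{2}): binomial (I4) applies (the 1F0 binomial series: exponent 9/2, x = -\frac{1}{2}). Sum: \frac{11}{3} \cdot \left(\frac{3}{2}\right)^{\frac{9}{2}}.

Key step: with t_0 = \frac{11}{3}, factor the ratio over Q (C = 11/3, x = -1/2): negated roots = parameters.
Consecutive-term ratio: r(k) = -\frac{1}{2} * (k-\frac{9}{2}) / [(k+1)] ; factor over Q: parameters, x = -\frac{1}{2}, and C = \frac{11}{3}.


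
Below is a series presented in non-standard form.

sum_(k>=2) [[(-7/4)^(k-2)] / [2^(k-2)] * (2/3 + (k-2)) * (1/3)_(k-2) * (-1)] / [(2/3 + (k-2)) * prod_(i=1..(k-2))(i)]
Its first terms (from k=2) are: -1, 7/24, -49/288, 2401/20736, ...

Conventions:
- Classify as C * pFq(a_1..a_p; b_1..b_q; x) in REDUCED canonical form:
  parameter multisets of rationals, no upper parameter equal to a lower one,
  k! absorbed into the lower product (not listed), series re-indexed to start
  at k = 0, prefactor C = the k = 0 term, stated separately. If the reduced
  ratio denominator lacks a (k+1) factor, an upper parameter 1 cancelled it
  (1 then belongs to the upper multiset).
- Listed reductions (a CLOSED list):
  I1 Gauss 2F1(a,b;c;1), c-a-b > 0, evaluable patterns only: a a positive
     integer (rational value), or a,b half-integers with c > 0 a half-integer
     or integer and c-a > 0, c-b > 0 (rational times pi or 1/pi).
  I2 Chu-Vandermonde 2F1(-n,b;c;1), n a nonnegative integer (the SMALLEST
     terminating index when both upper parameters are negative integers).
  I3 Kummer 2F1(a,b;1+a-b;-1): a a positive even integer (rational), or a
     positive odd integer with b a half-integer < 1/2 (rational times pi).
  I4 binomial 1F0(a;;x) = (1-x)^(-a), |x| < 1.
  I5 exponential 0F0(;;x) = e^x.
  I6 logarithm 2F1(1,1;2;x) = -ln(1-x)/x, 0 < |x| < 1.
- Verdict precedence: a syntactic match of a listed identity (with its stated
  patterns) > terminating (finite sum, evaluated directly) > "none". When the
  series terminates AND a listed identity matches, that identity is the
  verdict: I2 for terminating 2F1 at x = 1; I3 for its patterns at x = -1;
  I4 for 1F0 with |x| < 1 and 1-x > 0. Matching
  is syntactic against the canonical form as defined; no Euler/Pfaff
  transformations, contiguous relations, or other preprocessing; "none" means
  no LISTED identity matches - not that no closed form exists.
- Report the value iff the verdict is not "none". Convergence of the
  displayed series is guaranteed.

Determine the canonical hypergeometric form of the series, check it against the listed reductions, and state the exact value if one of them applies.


Prefactor -1, argument -7/8: 1F0 with upper {1/3} over lower {-}. Verdict (x = -7/8): the I4 binomial reduction applies (the 1F0 binomial series: exponent -1/3, x = -7/8). Exact value: (-1) * (15/8)^(-1/3).

Key observation: with t_0 = -1, k + 2/3 divides numerator and denominator alike; prefactor -1 after cancelling.
Term ratio: r(k) = (-7/8) * (k+1/3) / [(k+1)] - rational in k. x = (-7/8); t_0 = -1; negate the roots.


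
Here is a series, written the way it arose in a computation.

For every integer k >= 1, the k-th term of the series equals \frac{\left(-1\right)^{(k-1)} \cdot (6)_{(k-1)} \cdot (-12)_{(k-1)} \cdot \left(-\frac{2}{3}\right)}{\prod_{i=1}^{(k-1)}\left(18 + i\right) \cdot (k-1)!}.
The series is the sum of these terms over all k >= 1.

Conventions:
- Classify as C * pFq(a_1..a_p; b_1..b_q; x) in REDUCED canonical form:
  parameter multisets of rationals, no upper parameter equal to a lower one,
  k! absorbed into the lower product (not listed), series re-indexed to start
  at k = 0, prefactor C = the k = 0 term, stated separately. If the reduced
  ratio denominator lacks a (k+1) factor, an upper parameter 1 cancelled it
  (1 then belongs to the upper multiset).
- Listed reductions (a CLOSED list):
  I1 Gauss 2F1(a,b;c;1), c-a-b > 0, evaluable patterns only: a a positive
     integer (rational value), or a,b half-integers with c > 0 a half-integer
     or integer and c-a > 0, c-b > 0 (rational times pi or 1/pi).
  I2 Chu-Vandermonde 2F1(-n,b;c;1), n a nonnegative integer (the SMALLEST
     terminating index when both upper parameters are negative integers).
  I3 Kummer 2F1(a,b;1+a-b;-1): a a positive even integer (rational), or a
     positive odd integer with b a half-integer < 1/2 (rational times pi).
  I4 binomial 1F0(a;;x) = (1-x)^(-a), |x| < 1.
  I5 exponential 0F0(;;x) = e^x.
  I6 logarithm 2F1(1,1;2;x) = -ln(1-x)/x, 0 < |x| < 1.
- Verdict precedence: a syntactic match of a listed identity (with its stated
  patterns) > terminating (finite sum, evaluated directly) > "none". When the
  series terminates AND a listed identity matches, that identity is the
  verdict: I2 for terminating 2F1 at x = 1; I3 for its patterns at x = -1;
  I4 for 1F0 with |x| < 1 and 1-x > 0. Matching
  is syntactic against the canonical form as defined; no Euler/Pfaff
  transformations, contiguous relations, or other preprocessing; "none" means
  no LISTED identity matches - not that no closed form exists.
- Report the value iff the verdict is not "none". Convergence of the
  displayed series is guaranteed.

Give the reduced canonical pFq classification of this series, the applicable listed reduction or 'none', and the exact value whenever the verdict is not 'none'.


x = -1 here; the reduced form reads 2F1, upper {-12, 6}, lower {19}, C = -\frac{2}{3}. Verdict (x = -1): Kummer (I3) applies (x = -1; c = 19 equals 1+a-b for upper {-12, 6}: listed pattern). Hence: -\frac{136}{5}.

Key step: t_0 = -\frac{2}{3} here, and the lower running product (C = -2/3, x = -1) is a rising factorial.
Step ratio: r(k) = -1 * (k-12) (k+6) / [(k+19) (k+1)] - rational in k, leading ratio -1; with t_0 = -\frac{2}{3}, classification follows.


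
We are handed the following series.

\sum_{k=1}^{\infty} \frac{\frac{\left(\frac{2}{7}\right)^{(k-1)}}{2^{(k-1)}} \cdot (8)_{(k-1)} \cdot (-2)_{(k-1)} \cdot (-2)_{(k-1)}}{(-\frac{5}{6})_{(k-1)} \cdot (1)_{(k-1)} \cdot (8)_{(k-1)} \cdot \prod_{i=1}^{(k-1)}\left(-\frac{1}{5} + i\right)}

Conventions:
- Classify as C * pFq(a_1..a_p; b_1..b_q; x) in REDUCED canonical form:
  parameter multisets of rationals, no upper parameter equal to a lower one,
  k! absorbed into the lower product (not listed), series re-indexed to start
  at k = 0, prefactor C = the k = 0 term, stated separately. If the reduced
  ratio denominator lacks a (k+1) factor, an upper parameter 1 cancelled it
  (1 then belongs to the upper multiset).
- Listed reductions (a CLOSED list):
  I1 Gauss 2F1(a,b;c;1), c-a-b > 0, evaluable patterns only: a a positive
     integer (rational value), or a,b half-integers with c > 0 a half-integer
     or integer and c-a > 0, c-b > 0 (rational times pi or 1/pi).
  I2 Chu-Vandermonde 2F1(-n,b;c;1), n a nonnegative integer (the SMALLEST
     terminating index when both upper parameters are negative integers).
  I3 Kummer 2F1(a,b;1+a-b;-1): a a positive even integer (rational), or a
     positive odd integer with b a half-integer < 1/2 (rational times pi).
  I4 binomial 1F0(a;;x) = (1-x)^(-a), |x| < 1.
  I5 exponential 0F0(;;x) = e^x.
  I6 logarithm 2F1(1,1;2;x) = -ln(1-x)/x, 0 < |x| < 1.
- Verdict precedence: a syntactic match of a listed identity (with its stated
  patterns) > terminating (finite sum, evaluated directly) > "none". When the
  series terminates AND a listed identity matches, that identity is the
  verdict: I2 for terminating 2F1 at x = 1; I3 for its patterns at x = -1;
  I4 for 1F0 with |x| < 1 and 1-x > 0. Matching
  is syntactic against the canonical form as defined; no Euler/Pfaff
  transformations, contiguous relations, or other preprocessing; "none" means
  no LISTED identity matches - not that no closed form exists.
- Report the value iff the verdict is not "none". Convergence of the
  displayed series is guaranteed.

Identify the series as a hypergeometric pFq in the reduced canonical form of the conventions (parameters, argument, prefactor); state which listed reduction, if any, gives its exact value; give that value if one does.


With C = 1: the canonical form is 2F2(-2, -2; -\frac{5}{6}, \frac{4}{5}; \frac{1}{7}). Verdict: terminating - upper parameter -2 makes this a finite sum (last index 2), evaluated exactly. Exact value: -\frac{3}{49}.

The tell: t_0 being 1, the lower running product (C = 1) is a rising factorial.
Term ratio: r(k) = \frac{1}{7} * (k-2) (k-2) / [(k-\frac{5}{6}) (k+\frac{4}{5}) (k+1)] - poly over poly, x = \frac{1}{7} from leading terms; C = 1 at k = 0.


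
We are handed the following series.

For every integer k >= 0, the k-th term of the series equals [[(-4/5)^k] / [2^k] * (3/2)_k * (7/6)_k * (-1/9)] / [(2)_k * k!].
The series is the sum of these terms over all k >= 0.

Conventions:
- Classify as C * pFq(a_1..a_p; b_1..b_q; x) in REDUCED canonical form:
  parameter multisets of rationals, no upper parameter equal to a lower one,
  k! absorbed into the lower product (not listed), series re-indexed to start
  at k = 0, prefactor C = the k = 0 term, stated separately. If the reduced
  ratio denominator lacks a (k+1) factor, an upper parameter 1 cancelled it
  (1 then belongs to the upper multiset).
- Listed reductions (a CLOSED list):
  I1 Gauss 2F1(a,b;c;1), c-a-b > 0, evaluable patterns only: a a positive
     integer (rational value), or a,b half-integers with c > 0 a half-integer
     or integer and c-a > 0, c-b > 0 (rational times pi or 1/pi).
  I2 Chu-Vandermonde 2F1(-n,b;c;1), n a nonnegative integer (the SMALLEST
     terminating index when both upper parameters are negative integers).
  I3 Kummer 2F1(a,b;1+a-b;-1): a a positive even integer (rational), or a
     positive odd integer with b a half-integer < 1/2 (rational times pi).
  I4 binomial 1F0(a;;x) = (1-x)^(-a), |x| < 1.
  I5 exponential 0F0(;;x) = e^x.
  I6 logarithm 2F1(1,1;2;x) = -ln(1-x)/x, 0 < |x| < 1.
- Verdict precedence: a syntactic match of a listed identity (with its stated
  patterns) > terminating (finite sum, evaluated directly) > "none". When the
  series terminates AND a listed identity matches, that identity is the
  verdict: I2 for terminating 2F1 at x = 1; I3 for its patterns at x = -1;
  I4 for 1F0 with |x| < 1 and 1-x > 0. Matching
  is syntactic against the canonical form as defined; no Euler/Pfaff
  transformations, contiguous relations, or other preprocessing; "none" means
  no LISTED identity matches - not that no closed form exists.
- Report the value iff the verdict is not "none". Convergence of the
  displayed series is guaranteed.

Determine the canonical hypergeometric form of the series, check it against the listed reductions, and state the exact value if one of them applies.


This is -1/9 * 2F1(7/6, 3/2; 2; -2/5) in reduced canonical form. Verdict: none. Every listed pattern misses the 2F1 form at -2/5, upper {7/6, 3/2}.

The tell: with t_0 = -1/9, the two k-th powers (C = -1/9, x = -2/5) combine into one argument.
Adjacent-term ratio: r(k) = (-2/5) * (k+7/6) (k+3/2) / [(k+2) (k+1)] - rational in k, leading ratio (-2/5); with t_0 = -1/9, classification follows.


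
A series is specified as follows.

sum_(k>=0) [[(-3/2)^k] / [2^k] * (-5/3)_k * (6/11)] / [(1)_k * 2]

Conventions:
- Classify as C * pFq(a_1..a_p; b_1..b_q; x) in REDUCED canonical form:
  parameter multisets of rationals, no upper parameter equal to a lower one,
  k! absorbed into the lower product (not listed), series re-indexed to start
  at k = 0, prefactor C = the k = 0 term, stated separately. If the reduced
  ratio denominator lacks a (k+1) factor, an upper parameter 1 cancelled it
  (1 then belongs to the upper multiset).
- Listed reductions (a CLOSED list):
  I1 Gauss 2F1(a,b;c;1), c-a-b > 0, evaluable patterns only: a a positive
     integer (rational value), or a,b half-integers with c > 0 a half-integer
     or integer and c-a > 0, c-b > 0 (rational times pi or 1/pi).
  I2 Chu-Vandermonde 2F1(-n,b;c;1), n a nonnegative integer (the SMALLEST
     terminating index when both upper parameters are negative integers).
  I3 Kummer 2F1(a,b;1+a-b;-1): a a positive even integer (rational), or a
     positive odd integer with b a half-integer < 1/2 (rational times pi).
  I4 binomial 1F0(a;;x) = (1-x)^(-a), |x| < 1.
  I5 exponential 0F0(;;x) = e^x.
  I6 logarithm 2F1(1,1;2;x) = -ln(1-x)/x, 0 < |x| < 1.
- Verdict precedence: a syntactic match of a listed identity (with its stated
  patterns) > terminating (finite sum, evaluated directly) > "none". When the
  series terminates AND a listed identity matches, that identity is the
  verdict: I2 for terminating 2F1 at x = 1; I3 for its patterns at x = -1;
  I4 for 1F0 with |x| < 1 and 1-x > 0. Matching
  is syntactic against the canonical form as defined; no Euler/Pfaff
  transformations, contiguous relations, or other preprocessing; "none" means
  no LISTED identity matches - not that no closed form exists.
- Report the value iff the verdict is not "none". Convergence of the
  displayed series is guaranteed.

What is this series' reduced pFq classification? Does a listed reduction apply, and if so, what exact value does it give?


The series (x = -3/4) is 1F0: upper {-5/3}, lower {-}, prefactor 3/11. Verdict: this is the binomial series (I4) (the 1F0 binomial series: exponent 5/3, x = -3/4). Its exact value is (3/11) * (7/4)^(5/3).

Key observation: with t_0 = 3/11, the constant factors (prefactor 3/11) combine into one prefactor.
Term ratio: r(k) = (-3/4) * (k-5/3) / [(k+1)] - rational; roots negated = parameters, x = (-3/4), C = 3/11.


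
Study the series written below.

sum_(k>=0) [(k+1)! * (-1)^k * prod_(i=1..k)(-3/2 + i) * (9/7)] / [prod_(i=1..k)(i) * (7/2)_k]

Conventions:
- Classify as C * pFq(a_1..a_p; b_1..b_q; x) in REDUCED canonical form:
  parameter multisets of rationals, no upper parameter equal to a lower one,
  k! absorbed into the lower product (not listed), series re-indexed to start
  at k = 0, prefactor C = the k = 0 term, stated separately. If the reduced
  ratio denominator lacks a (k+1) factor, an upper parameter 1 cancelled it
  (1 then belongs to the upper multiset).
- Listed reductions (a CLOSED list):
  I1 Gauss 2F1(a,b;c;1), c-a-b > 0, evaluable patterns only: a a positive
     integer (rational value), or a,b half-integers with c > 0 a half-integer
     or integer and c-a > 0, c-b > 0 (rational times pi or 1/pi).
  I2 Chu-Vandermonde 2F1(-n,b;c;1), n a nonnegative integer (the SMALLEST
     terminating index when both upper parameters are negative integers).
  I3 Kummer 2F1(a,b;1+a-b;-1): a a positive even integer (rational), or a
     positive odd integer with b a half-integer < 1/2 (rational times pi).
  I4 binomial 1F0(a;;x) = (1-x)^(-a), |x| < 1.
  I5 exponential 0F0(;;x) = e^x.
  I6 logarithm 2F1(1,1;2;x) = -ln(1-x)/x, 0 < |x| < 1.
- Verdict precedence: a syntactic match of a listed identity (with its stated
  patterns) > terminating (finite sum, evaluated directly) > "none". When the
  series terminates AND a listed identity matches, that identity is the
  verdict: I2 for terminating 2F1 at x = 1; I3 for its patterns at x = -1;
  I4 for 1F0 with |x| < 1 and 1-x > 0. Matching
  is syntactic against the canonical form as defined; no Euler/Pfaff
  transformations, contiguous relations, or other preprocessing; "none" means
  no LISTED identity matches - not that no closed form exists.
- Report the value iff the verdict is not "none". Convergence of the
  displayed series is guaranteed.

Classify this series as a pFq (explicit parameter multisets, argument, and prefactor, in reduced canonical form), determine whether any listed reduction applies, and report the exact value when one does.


Key observation: with t_0 = 9/7, the product of the first k integers (C = 9/7, x = -1) is k!.
Step ratio: r(k) = (-1) * (k-1/2) (k+2) / [(k+7/2) (k+1)] - rational in k. x = (-1); t_0 = 9/7; negate the roots.

This is 9/7 * 2F1(-1/2, 2; 7/2; -1) in reduced canonical form. Verdict: Kummer (I3) applies (x = -1; c = 7/2 equals 1+a-b for upper {-1/2, 2}: listed pattern). Exact value: 45/28.


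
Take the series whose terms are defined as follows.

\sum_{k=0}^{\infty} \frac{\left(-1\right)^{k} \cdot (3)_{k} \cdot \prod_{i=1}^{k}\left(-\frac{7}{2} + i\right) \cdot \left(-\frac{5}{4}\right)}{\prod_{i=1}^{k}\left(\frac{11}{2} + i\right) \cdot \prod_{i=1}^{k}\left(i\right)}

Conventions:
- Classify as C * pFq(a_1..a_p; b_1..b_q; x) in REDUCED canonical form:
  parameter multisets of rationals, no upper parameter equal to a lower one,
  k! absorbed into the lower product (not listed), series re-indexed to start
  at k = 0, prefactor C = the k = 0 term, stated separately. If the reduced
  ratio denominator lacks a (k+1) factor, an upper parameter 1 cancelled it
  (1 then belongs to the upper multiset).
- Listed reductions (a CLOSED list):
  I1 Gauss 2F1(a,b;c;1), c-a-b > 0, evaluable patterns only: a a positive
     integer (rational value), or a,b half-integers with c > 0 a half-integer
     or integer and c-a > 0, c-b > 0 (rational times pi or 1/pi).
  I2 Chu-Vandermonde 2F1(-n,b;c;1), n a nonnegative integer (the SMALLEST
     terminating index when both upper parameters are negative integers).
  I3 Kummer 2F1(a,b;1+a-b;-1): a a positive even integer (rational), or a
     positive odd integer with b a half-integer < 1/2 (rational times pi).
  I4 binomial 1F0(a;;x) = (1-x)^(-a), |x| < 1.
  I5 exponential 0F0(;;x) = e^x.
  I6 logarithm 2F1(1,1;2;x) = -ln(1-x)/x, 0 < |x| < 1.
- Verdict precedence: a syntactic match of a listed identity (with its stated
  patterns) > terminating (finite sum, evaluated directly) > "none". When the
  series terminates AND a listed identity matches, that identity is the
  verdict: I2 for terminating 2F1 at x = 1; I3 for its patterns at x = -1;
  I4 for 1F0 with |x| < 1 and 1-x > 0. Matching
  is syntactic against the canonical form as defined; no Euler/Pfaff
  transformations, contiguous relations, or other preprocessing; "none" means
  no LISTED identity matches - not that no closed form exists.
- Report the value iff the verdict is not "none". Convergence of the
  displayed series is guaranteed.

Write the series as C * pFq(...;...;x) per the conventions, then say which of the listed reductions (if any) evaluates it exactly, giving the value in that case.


x = -1 here; the reduced form reads 2F1, upper {-\frac{5}{2}, 3}, lower {\frac{13}{2}}, C = -\frac{5}{4}. Verdict at x = -1: Kummer (I3) matches (x = -1; c = \frac{13}{2} equals 1+a-b for upper {-\frac{5}{2}, 3}: listed pattern). Hence: \left(-\frac{17325}{16384}\right) \cdot \pi.

Key step: with t_0 = -\frac{5}{4}, the lower running product (C = -5/4, x = -1) is a rising factorial.
Adjacent-term ratio: r(k) = -1 * (k-\frac{5}{2}) (k+3) / [(k+\frac{13}{2}) (k+1)] ; factor over Q: parameters, x = -1, and C = -\frac{5}{4}.


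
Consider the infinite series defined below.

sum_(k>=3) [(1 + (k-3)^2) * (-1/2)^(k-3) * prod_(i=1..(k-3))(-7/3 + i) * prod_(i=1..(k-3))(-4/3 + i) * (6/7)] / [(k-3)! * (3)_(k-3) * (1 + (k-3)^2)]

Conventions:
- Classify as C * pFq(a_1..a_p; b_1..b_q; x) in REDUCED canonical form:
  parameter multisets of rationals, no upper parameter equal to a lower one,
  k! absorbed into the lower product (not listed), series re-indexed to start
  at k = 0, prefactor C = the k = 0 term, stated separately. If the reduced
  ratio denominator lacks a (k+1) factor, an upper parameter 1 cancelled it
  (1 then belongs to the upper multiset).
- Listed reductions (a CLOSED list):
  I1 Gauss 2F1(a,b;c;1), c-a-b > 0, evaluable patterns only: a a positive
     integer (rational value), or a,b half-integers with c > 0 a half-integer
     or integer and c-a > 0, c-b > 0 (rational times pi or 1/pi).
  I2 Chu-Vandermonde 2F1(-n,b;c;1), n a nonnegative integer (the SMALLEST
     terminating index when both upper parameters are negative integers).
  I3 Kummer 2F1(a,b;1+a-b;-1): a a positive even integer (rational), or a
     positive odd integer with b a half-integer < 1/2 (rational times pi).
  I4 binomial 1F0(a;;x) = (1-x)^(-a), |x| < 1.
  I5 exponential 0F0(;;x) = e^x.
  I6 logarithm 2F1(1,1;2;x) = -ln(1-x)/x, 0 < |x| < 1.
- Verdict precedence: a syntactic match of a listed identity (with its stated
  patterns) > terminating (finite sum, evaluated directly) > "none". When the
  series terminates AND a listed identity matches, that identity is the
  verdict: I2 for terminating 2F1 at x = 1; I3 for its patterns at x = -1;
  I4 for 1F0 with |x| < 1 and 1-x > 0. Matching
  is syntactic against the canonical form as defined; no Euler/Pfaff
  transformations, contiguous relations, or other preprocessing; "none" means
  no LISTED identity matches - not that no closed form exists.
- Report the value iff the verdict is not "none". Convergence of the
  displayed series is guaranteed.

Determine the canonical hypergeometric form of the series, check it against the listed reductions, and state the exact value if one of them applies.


With C = 6/7: the canonical form is 2F1(-4/3, -1/3; 3; -1/2). Verdict: none. Every listed pattern misses the 2F1 form at -1/2, upper {-4/3, -1/3}.

Key observation: from the first term 6/7: the running product (C = 6/7, x = -1/2) telescopes to a rising factorial.
Term ratio: r(k) = (-1/2) * (k-4/3) (k-1/3) / [(k+3) (k+1)] - poly over poly, x = (-1/2) from leading terms; C = 6/7 at k = 0.


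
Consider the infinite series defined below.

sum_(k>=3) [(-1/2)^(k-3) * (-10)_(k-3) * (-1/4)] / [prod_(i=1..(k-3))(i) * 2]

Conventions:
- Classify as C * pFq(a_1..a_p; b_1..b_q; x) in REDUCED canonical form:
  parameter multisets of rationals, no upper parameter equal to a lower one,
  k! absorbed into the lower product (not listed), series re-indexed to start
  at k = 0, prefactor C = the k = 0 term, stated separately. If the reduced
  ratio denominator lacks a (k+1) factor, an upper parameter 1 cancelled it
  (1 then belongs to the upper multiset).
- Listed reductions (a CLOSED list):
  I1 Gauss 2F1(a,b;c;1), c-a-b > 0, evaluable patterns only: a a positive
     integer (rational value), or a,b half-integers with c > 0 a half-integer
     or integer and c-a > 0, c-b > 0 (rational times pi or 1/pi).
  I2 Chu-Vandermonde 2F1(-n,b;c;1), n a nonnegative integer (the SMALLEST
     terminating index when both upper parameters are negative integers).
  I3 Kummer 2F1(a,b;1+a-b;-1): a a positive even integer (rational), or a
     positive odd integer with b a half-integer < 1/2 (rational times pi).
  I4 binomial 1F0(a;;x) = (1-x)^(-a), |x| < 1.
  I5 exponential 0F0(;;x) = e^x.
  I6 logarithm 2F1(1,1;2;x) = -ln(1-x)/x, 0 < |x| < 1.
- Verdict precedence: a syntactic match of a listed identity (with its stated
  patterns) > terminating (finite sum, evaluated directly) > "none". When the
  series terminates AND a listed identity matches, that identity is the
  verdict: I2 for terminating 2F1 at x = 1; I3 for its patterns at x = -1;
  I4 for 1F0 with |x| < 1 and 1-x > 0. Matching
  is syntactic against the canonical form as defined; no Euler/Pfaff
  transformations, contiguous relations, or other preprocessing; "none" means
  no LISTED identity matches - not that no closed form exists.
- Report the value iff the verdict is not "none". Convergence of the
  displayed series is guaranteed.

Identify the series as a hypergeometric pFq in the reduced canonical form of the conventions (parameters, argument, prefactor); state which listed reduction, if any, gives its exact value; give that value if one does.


Reduced: x = -1/2, 1F0, upper = {-10}, lower = {-}, C = -1/8. Verdict: this is binomial (I4) (the 1F0 binomial series: exponent 10, x = -1/2). Value: -59049/8192.

First insight: t_0 being -1/8, the product of the first k integers (C = -1/8, x = -1/2) is k!.
Term ratio: r(k) = (-1/2) * (k-10) / [(k+1)] - poly over poly, x = (-1/2) from leading terms; C = -1/8 at k = 0.


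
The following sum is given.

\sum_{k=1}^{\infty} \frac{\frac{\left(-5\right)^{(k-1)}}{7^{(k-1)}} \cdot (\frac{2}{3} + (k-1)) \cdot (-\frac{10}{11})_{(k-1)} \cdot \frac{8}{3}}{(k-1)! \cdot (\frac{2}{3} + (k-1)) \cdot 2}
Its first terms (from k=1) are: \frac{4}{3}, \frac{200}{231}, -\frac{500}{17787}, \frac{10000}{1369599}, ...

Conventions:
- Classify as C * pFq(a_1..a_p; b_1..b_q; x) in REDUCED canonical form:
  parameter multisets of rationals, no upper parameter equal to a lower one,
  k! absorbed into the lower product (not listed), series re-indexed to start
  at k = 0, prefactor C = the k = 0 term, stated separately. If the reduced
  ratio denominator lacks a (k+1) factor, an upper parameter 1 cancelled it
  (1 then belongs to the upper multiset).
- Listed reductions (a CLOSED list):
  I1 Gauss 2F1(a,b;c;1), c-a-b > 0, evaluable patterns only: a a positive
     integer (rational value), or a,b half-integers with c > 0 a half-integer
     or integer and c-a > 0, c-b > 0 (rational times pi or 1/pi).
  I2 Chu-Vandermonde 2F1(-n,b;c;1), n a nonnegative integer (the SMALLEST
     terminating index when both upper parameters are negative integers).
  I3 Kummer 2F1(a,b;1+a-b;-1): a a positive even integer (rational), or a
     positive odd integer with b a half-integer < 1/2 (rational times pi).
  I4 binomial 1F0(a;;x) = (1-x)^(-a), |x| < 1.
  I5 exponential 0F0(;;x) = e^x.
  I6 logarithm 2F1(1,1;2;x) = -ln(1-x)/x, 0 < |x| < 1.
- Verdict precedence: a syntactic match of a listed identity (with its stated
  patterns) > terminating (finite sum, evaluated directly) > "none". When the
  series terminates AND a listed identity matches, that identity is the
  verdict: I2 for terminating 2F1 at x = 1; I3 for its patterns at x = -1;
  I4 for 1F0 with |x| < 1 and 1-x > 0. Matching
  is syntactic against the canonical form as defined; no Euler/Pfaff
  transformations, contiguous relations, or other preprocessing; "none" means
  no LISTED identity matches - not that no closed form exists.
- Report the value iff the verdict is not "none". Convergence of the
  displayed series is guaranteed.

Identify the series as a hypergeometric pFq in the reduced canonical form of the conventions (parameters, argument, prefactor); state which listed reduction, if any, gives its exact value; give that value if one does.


Prefactor \frac{4}{3}, argument -\frac{5}{7}: 1F0 with upper {-\frac{10}{11}} over lower {-}. Verdict: binomial (I4) fires (the 1F0 binomial series: exponent 10/11, x = -\frac{5}{7}). Exact value: \frac{4}{3} \cdot \left(\frac{12}{7}\right)^{\frac{10}{11}}.

Key step: x = -\frac{5}{7} and the two geometric factors (C = 4/3, x = -5/7) combine into one argument.
Ratio: r(k) = -\frac{5}{7} * (k-\frac{10}{11}) / [(k+1)] ; factor over Q: parameters, x = -\frac{5}{7}, and C = \frac{4}{3}.


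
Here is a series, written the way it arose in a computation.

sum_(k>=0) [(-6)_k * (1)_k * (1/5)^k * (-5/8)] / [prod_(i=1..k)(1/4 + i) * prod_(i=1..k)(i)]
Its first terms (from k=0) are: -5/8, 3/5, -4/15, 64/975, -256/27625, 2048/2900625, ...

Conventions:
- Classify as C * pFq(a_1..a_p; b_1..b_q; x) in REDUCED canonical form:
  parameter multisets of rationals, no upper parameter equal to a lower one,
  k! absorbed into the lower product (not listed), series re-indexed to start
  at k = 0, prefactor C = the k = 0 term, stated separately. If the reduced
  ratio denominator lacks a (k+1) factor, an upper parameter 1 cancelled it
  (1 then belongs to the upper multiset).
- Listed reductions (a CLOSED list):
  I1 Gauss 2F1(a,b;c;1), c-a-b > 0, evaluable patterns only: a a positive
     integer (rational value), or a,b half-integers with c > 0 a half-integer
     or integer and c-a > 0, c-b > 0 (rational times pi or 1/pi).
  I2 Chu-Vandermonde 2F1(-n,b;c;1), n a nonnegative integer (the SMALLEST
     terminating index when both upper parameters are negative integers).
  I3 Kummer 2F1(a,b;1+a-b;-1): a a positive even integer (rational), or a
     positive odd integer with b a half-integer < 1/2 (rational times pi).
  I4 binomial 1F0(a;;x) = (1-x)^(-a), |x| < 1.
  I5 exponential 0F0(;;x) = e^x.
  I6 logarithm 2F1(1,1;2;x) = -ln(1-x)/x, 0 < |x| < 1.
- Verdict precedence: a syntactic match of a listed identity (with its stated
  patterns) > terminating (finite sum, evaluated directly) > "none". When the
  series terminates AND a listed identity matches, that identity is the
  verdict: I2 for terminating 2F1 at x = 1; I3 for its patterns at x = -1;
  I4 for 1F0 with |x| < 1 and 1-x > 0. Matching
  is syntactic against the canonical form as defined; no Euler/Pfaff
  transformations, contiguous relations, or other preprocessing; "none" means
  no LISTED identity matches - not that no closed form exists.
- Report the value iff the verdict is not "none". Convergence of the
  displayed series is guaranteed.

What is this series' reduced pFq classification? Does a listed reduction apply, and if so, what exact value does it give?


Structural cue: t_0 being -5/8, the lower running product (C = -5/8, x = 1/5) is a rising factorial.
Consecutive-term ratio: r(k) = (1/5) * (k-6) (k+1) / [(k+5/4) (k+1)] ; factor over Q: parameters, x = (1/5), and C = -5/8.

Reduced: x = 1/5, 2F1, upper = {-6, 1}, lower = {5/4}, C = -5/8. Verdict: terminating. (-6)_k vanishes past k = 6, leaving a 7-term sum, computed directly. Hence: -680513161/2900625000.


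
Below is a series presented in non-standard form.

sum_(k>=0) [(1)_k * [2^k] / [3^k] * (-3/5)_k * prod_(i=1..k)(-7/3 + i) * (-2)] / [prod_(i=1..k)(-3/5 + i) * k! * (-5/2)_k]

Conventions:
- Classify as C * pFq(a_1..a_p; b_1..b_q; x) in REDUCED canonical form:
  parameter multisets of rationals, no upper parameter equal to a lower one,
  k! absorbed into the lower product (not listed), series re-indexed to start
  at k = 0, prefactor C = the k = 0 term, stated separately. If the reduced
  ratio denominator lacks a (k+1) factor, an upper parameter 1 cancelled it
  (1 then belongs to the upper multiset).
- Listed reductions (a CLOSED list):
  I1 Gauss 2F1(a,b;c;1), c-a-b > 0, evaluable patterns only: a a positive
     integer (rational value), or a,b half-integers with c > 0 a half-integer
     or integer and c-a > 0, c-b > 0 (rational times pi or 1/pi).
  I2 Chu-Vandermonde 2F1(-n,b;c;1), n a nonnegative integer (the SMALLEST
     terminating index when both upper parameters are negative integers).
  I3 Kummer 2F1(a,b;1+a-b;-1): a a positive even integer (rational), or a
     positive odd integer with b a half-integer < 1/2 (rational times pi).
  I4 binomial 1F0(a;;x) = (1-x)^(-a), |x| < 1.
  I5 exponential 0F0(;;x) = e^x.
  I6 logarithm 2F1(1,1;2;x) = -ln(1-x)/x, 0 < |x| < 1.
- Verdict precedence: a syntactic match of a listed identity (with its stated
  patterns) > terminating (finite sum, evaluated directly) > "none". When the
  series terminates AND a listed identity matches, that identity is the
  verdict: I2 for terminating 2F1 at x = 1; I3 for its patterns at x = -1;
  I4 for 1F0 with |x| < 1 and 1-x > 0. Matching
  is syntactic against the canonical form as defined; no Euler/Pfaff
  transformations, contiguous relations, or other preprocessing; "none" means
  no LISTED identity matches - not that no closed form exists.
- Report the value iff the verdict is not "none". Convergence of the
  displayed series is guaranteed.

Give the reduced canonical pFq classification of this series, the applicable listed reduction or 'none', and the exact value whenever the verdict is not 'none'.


Structural cue: x = (2/3) and the running product (C = -2) telescopes to a rising factorial.
Ratio: r(k) = (2/3) * (k-4/3) (k-3/5) (k+1) / [(k-5/2) (k+2/5) (k+1)] - rational in k. x = (2/3); t_0 = -2; negate the roots.

At argument 2/3: a 3F2 with upper {-4/3, -3/5, 1}, lower {-5/2, 2/5}, scaled by C = -2. Verdict: none. A 3F2 with upper {-4/3, -3/5, 1} fits none of I1-I6 at x = 2/3; the sum runs forever.


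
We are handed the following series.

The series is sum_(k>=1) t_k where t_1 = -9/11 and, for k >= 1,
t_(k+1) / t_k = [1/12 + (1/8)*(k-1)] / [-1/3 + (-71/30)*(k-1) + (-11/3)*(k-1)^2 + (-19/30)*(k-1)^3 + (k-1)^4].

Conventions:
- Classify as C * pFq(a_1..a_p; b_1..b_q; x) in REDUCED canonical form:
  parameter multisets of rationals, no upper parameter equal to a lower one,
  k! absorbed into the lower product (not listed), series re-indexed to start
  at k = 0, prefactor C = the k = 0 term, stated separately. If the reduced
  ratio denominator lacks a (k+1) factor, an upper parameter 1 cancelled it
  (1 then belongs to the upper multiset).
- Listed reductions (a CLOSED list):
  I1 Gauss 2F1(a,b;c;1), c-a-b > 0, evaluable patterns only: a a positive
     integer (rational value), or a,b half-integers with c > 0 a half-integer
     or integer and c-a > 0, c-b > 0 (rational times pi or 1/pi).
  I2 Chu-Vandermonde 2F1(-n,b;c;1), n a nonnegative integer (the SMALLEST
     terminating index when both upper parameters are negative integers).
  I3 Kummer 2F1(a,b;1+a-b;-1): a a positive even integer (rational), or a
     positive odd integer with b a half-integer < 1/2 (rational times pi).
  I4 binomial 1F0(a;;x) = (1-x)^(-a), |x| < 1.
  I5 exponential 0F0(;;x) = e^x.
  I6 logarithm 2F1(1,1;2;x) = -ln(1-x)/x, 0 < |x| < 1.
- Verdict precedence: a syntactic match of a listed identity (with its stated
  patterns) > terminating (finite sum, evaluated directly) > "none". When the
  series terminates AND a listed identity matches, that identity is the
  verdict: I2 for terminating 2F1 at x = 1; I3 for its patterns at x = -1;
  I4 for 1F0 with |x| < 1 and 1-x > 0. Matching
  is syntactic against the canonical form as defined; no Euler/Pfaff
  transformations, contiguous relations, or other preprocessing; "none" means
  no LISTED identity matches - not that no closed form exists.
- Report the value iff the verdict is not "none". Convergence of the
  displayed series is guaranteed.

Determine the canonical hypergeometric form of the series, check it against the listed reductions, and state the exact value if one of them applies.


Reduced: x = 1/8, 0F2, upper = {-}, lower = {-5/2, 1/5}, C = -9/11. Verdict: none. A 0F2 with upper {-} fits none of I1-I6 at x = 1/8; the sum runs forever.

First insight: with t_0 = -9/11, the ratio is unreduced: k + 2/3 divides both sides (C = -9/11).
Term ratio: r(k) = (1/8) * 1 / [(k-5/2) (k+1/5) (k+1)] - rational in k, leading ratio (1/8); with t_0 = -9/11, classification follows.


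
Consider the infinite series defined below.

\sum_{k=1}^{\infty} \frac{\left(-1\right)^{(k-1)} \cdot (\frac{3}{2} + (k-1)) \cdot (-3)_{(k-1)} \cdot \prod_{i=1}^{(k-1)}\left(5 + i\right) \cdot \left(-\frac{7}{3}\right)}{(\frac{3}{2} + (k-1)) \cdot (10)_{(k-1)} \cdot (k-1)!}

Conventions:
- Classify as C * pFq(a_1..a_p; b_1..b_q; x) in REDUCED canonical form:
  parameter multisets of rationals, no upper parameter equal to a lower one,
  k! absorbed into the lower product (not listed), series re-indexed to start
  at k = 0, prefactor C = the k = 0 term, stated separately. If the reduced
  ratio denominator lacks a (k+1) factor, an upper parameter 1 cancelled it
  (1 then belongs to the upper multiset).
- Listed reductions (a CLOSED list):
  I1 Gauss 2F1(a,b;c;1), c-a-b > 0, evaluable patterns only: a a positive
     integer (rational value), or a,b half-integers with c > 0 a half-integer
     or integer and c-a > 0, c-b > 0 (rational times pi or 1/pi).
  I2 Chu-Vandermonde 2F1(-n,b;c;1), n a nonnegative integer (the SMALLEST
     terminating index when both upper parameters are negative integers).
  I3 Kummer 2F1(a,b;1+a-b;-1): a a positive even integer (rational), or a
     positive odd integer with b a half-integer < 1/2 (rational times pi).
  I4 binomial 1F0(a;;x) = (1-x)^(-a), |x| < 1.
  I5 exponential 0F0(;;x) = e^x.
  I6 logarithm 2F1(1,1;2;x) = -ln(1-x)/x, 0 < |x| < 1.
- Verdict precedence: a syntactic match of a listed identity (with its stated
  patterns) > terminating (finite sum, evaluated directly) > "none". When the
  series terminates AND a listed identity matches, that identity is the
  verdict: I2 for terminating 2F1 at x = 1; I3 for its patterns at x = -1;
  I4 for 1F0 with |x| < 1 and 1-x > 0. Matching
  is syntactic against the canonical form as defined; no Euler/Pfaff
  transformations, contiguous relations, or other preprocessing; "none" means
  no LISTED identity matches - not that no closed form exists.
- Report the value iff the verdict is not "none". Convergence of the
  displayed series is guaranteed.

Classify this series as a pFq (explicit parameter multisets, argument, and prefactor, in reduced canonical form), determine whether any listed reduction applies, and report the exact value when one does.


Classification (C = -\frac{7}{3}): 2F1 with upper {-3, 6}, lower {10}, argument x = -1. Verdict: this is the Kummer evaluation I3 (x = -1; c = 10 equals 1+a-b for upper {-3, 6}: listed pattern). Hence: -\frac{49}{5}.

Key observation: t_0 = -\frac{7}{3} here, and the running product (C = -7/3) telescopes to a rising factorial.
Term ratio: r(k) = -1 * (k-3) (k+6) / [(k+10) (k+1)] - poly over poly, x = -1 from leading terms; C = -\frac{7}{3} at k = 0.


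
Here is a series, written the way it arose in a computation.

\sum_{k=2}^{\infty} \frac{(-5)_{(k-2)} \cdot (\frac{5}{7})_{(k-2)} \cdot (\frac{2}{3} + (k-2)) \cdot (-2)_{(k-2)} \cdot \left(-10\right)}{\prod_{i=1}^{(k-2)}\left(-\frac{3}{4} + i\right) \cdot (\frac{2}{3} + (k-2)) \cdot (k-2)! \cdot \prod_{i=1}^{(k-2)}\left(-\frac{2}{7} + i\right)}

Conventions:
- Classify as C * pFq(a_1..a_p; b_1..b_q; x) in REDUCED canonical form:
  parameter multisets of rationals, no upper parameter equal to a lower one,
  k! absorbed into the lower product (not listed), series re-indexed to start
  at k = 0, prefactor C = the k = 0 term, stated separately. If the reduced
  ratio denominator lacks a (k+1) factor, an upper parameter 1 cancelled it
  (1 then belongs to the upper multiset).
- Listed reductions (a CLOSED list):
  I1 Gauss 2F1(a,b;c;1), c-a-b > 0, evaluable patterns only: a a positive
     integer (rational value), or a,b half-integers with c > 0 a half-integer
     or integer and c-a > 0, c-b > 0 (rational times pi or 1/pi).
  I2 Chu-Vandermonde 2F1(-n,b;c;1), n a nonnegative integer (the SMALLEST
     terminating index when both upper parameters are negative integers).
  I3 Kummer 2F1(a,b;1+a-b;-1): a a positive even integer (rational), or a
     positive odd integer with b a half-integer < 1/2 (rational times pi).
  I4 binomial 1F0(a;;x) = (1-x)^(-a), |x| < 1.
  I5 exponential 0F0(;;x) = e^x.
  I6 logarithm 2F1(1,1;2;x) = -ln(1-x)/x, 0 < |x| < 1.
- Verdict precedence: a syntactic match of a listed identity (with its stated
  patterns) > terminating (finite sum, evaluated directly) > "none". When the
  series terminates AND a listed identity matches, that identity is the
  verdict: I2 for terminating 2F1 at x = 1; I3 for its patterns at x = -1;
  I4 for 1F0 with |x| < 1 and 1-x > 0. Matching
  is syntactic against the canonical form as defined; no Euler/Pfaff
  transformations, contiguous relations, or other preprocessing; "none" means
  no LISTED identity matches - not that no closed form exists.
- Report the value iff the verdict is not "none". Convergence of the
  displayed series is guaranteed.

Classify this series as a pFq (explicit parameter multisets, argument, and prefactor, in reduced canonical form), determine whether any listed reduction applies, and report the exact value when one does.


Classification (C = -10): 2F1 with upper {-5, -2}, lower {\frac{1}{4}}, argument x = 1. Verdict: this is Vandermonde's identity (I2) (terminating 2F1 at x = 1 with n = 2, b = -5, c = \frac{1}{4}). Its exact value is -1050.

First insight: t_0 = -10 here, and the lower running product (prefactor -10) is a rising factorial.
Ratio: r(k) = 1 * (k-5) (k-2) / [(k+\frac{1}{4}) (k+1)] - poly over poly, x = 1 from leading terms; C = -10 at k = 0.
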